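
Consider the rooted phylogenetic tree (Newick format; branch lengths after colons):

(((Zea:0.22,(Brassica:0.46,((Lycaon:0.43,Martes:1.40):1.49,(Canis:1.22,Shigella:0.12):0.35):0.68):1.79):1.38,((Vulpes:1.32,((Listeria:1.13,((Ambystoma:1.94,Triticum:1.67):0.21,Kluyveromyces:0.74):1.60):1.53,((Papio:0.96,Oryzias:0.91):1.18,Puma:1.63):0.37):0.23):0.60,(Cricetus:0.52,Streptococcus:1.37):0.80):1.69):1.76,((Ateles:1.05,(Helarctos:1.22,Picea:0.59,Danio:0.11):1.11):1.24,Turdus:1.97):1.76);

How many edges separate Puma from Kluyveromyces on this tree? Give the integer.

5

The MRCA of Puma and Kluyveromyces is the node subtending ((Listeria,((Ambystoma,Triticum),Kluyveromyces)),((Papio,Oryzias),Puma)).
From Puma up to that node: 2 branches. From Kluyveromyces up to the same node: 3 branches. Total: 2 + 3 = 5.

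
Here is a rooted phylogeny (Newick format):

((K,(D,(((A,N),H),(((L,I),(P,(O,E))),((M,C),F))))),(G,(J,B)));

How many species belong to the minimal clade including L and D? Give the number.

12

The MRCA of L and D is the node subtending (D,(((A,N),H),(((L,I),(P,(O,E))),((M,C),F)))).
That clade contains 12 terminal taxa: A, C, D, E, F, H, I, L, M, N, O, P.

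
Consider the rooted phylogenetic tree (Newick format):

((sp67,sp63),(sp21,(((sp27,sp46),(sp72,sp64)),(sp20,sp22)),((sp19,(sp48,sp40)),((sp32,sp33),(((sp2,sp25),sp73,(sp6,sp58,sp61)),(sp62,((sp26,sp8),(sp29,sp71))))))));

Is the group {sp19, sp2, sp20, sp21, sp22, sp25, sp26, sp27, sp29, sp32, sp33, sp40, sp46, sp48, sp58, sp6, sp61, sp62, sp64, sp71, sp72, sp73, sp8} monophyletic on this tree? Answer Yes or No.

Yes

The most recent common ancestor of these taxa subtends (sp21,(((sp27,sp46),(sp72,sp64)),(sp20,sp22)),((sp19,(sp48,sp40)),((sp32,sp33),(((sp2,sp25),sp73,(sp6,sp58,sp61)),(sp62,((sp26,sp8),(sp29,sp71))))))).
That clade has exactly 23 tips — every listed taxon and nothing else — so the group is monophyletic.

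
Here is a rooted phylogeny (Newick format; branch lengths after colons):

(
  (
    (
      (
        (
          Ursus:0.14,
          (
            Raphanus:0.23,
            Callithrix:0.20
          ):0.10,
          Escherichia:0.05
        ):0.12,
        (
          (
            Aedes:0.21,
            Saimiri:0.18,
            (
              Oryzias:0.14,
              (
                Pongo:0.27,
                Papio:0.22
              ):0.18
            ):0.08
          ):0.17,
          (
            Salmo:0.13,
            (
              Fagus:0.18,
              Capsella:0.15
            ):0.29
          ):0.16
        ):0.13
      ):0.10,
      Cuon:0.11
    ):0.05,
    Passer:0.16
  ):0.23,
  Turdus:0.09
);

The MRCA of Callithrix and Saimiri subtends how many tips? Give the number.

12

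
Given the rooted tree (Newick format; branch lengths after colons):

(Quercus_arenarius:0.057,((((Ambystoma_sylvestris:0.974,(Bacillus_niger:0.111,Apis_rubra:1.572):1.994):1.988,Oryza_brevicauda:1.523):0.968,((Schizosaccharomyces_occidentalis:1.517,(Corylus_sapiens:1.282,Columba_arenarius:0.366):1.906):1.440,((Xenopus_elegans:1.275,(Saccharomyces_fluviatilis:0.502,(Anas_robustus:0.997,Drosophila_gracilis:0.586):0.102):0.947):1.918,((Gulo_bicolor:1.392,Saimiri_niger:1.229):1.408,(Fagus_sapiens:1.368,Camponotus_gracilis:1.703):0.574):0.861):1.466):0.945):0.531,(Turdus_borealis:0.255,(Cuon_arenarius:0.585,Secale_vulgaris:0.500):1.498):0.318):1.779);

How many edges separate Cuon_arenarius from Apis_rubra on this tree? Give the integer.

The MRCA of Cuon_arenarius and Apis_rubra is the node subtending ((((Ambystoma_sylvestris,(Bacillus_niger,Apis_rubra)),Oryza_brevicauda),((Schizosaccharomyces_occidentalis,(Corylus_sapiens,Columba_arenarius)),((Xenopus_elegans,(Saccharomyces_fluviatilis,(Anas_robustus,Drosophila_gracilis))),((Gulo_bicolor,Saimiri_niger),(Fagus_sapiens,Camponotus_gracilis))))),(Turdus_borealis,(Cuon_arenarius,Secale_vulgaris))).
From Cuon_arenarius up to that node: 3 branches. From Apis_rubra up to the same node: 5 branches. Total: 3 + 5 = 8.

8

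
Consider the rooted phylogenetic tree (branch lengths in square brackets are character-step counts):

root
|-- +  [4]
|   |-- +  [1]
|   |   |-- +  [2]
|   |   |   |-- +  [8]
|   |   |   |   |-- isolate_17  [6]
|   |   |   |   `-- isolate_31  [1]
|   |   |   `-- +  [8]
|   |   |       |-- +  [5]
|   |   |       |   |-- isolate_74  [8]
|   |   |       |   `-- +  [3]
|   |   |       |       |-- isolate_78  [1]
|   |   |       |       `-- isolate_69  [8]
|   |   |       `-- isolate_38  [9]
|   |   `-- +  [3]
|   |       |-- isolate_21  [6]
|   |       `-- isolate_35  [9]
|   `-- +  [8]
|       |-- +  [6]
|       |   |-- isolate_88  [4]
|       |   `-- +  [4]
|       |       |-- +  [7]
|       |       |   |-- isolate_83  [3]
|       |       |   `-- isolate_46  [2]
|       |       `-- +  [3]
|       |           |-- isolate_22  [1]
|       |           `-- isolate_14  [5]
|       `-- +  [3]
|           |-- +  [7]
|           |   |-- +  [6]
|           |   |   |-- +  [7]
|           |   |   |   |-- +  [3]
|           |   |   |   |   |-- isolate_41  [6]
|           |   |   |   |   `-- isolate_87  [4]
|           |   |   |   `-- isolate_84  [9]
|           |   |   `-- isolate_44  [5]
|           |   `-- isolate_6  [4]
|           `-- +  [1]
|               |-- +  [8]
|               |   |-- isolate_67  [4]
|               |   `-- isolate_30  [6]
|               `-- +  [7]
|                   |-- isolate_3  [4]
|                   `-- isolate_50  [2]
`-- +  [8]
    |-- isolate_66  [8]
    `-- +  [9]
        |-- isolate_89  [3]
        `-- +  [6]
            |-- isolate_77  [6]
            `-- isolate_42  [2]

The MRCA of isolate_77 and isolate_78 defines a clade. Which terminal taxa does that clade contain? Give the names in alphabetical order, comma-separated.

isolate_14, isolate_17, isolate_21, isolate_22, isolate_3, isolate_30, isolate_31, isolate_35, isolate_38, isolate_41, isolate_42, isolate_44, isolate_46, isolate_50, isolate_6, isolate_66, isolate_67, isolate_69, isolate_74, isolate_77, isolate_78, isolate_83, isolate_84, isolate_87, isolate_88, isolate_89

Tracing isolate_77: it sits inside (isolate_77,isolate_42).
Tracing isolate_78: it sits inside (isolate_78,isolate_69).
The smallest clade enclosing both is the whole tree (their MRCA is the root), so the answer is all 26 tips in alphabetical order.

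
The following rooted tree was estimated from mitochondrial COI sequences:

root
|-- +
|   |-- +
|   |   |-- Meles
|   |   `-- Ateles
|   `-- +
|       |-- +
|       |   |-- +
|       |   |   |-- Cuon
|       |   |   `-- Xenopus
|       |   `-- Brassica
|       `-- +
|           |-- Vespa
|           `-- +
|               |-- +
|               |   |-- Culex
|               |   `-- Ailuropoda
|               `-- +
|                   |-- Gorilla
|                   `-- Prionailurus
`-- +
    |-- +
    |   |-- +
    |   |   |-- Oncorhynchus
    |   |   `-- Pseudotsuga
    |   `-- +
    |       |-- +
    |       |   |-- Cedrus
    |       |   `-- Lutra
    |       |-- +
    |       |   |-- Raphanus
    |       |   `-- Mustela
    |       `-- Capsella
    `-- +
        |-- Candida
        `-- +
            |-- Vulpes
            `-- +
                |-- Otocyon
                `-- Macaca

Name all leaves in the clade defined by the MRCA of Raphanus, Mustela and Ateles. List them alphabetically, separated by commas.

Ailuropoda, Ateles, Brassica, Candida, Capsella, Cedrus, Culex, Cuon, Gorilla, Lutra, Macaca, Meles, Mustela, Oncorhynchus, Otocyon, Prionailurus, Pseudotsuga, Raphanus, Vespa, Vulpes, Xenopus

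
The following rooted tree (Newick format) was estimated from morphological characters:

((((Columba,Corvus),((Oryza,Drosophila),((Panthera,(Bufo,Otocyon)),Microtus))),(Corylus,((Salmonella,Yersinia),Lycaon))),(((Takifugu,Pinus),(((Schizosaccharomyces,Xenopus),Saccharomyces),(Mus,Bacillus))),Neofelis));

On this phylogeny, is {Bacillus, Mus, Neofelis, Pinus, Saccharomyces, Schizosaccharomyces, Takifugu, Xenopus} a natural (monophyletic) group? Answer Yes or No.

The most recent common ancestor of these taxa subtends (((Takifugu,Pinus),(((Schizosaccharomyces,Xenopus),Saccharomyces),(Mus,Bacillus))),Neofelis).
That clade has exactly 8 tips — every listed taxon and nothing else — so the group is monophyletic.

Yes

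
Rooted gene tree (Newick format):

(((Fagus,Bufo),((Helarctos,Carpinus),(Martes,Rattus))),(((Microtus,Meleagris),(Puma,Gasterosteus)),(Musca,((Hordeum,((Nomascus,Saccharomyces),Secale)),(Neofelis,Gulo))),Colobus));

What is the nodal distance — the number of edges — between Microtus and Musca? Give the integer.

The MRCA of Microtus and Musca is the node subtending (((Microtus,Meleagris),(Puma,Gasterosteus)),(Musca,((Hordeum,((Nomascus,Saccharomyces),Secale)),(Neofelis,Gulo))),Colobus).
From Microtus up to that node: 3 branches. From Musca up to the same node: 2 branches. Total: 3 + 2 = 5.

5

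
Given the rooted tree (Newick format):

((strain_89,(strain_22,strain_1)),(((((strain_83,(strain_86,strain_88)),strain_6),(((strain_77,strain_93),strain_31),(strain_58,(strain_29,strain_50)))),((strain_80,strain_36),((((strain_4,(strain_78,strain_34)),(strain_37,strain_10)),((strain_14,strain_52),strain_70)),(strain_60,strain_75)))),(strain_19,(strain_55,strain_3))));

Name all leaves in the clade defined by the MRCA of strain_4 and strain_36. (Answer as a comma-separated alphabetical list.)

strain_10, strain_14, strain_34, strain_36, strain_37, strain_4, strain_52, strain_60, strain_70, strain_75, strain_78, strain_80

Tracing strain_4: it sits inside (strain_4,(strain_78,strain_34)).
Tracing strain_36: it sits inside (strain_80,strain_36).
The smallest clade enclosing both is ((strain_80,strain_36),((((strain_4,(strain_78,strain_34)),(strain_37,strain_10)),((strain_14,strain_52),strain_70)),(strain_60,strain_75))); the answer is its 12 terminal taxa in alphabetical order.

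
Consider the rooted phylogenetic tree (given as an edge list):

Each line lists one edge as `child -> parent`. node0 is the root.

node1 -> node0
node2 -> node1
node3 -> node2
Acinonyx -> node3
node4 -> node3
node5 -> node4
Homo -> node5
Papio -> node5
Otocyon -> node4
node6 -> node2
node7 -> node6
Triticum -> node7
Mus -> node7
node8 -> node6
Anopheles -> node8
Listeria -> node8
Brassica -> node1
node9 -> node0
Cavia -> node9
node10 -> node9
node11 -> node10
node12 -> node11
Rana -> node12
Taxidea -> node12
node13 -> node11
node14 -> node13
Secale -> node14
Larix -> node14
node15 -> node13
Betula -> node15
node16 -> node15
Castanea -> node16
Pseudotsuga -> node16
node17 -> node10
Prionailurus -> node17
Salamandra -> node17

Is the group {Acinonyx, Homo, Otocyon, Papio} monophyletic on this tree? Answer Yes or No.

Yes

The most recent common ancestor of these taxa subtends (Acinonyx,((Homo,Papio),Otocyon)).
That clade has exactly 4 tips — every listed taxon and nothing else — so the group is monophyletic.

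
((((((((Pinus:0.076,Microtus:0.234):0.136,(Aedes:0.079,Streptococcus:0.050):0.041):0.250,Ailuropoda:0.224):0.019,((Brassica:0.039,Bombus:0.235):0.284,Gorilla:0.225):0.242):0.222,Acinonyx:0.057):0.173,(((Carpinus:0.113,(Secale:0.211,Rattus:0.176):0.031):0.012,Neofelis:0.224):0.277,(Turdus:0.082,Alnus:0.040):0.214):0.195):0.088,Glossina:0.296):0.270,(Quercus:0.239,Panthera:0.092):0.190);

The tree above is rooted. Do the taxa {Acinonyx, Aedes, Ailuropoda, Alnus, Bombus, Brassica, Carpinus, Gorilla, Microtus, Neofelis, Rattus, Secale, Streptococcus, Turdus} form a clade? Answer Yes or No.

No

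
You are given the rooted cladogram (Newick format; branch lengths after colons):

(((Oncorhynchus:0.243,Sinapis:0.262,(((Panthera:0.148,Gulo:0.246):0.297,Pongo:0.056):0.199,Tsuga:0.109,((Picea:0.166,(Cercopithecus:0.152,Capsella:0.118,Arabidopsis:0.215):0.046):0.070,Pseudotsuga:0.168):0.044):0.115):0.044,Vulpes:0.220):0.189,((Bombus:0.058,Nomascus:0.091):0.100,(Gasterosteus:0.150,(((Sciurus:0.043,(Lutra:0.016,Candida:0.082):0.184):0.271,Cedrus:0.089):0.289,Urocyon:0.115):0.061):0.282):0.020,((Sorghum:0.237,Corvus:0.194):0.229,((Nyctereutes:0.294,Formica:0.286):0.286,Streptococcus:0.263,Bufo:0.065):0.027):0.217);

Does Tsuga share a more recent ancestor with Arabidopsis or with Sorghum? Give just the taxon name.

Arabidopsis

The MRCA of Tsuga and Arabidopsis subtends (((Panthera,Gulo),Pongo),Tsuga,((Picea,(Cercopithecus,Capsella,Arabidopsis)),Pseudotsuga)) (9 taxa).
The MRCA of Tsuga and Sorghum is the root, subtending the entire tree (26 taxa).
The first is nested inside the second, so Tsuga shares a more recent common ancestor with Arabidopsis.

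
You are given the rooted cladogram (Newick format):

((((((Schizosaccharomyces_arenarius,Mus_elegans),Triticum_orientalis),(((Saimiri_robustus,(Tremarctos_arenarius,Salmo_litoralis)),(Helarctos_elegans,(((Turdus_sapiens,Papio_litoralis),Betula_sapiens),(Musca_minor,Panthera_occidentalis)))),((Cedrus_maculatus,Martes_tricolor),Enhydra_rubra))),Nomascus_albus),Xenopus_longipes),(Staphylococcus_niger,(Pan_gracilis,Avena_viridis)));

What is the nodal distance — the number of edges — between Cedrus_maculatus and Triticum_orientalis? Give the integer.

The MRCA of Cedrus_maculatus and Triticum_orientalis is the node subtending (((Schizosaccharomyces_arenarius,Mus_elegans),Triticum_orientalis),(((Saimiri_robustus,(Tremarctos_arenarius,Salmo_litoralis)),(Helarctos_elegans,(((Turdus_sapiens,Papio_litoralis),Betula_sapiens),(Musca_minor,Panthera_occidentalis)))),((Cedrus_maculatus,Martes_tricolor),Enhydra_rubra))).
From Cedrus_maculatus up to that node: 4 branches. From Triticum_orientalis up to the same node: 2 branches. Total: 4 + 2 = 6.

6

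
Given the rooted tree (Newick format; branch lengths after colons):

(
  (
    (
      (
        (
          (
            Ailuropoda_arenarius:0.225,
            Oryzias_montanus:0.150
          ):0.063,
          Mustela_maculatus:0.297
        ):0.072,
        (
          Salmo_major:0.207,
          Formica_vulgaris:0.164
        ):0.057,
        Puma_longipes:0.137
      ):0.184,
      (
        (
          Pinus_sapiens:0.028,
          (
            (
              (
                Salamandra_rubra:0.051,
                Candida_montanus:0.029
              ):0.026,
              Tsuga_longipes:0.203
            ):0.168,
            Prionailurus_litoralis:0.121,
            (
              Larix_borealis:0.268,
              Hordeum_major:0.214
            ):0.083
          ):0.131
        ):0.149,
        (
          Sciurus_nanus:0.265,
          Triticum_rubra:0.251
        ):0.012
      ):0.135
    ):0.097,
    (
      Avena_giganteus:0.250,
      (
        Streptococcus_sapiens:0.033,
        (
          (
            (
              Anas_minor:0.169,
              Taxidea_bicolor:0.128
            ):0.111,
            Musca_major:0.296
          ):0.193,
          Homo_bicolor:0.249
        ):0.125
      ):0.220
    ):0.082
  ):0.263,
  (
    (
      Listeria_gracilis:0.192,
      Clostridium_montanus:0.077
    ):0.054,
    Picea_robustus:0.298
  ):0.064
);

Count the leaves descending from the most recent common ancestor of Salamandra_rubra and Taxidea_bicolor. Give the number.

21

The MRCA of Salamandra_rubra and Taxidea_bicolor is the node subtending (((((Ailuropoda_arenarius,Oryzias_montanus),Mustela_maculatus),(Salmo_major,Formica_vulgaris),Puma_longipes),((Pinus_sapiens,(((Salamandra_rubra,Candida_montanus),Tsuga_longipes),Prionailurus_litoralis,(Larix_borealis,Hordeum_major))),(Sciurus_nanus,Triticum_rubra))),(Avena_giganteus,(Streptococcus_sapiens,(((Anas_minor,Taxidea_bicolor),Musca_major),Homo_bicolor)))).
That clade contains 21 terminal taxa: Ailuropoda_arenarius, Anas_minor, Avena_giganteus, Candida_montanus, Formica_vulgaris, Homo_bicolor, Hordeum_major, Larix_borealis, Musca_major, Mustela_maculatus, Oryzias_montanus, Pinus_sapiens, Prionailurus_litoralis, Puma_longipes, Salamandra_rubra, Salmo_major, Sciurus_nanus, Streptococcus_sapiens, Taxidea_bicolor, Triticum_rubra, Tsuga_longipes.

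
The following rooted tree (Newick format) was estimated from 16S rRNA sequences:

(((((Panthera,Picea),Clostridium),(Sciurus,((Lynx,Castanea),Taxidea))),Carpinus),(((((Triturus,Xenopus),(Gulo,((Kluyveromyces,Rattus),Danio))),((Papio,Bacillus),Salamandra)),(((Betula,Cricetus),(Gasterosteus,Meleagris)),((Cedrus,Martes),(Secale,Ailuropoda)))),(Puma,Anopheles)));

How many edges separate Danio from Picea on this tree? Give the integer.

The MRCA of Danio and Picea is the root of the tree.
From Danio up to that node: 7 branches. From Picea up to the same node: 5 branches. Total: 7 + 5 = 12.

12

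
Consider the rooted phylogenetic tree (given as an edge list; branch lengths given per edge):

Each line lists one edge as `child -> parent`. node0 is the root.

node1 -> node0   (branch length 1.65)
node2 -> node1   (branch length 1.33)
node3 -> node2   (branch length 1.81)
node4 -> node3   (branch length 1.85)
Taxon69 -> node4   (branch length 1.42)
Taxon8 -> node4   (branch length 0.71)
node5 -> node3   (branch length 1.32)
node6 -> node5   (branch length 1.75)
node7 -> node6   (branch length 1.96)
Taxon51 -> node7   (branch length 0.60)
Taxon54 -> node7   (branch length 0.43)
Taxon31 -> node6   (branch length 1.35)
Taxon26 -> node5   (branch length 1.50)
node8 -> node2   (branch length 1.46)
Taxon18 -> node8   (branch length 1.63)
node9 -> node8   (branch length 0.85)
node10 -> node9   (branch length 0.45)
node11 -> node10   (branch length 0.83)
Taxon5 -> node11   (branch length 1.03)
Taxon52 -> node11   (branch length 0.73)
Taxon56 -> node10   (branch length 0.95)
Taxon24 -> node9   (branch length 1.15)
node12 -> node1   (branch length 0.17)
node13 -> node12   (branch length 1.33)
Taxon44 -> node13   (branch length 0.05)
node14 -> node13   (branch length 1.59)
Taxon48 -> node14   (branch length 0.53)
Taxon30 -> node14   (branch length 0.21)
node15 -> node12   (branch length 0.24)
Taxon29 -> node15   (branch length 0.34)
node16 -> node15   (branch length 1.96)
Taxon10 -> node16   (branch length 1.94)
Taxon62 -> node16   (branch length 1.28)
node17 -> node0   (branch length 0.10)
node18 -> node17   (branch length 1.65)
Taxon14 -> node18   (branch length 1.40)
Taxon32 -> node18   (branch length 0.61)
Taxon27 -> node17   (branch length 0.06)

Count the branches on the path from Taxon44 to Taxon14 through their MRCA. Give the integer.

7

The MRCA of Taxon44 and Taxon14 is the root of the tree.
From Taxon44 up to that node: 4 branches. From Taxon14 up to the same node: 3 branches. Total: 4 + 3 = 7.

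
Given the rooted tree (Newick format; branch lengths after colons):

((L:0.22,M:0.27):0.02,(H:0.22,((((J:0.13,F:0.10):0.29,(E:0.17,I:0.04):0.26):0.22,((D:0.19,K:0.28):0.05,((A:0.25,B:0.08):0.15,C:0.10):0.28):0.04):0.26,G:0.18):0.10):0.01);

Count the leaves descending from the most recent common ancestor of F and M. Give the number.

The MRCA of F and M is the root, so the clade is the entire tree.
That clade contains 13 terminal taxa: A, B, C, D, E, F, G, H, I, J, K, L, M.

13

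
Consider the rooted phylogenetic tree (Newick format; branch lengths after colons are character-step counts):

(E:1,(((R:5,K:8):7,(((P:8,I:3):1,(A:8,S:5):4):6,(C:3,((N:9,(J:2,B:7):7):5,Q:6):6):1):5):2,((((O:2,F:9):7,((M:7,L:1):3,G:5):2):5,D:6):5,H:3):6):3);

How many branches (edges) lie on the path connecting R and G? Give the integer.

8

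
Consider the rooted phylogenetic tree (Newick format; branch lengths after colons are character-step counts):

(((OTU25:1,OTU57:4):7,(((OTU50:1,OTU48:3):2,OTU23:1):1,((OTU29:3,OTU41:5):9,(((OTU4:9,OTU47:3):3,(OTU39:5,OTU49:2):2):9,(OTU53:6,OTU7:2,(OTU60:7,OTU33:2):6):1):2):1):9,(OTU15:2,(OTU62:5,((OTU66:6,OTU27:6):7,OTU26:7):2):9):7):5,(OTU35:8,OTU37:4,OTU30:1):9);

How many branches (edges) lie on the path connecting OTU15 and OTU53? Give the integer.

7

The MRCA of OTU15 and OTU53 is the node subtending ((OTU25,OTU57),(((OTU50,OTU48),OTU23),((OTU29,OTU41),(((OTU4,OTU47),(OTU39,OTU49)),(OTU53,OTU7,(OTU60,OTU33))))),(OTU15,(OTU62,((OTU66,OTU27),OTU26)))).
From OTU15 up to that node: 2 branches. From OTU53 up to the same node: 5 branches. Total: 2 + 5 = 7.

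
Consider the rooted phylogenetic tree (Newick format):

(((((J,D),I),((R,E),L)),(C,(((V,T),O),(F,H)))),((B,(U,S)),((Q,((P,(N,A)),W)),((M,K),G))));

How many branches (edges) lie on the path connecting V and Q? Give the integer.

The MRCA of V and Q is the root of the tree.
From V up to that node: 6 branches. From Q up to the same node: 4 branches. Total: 6 + 4 = 10.

10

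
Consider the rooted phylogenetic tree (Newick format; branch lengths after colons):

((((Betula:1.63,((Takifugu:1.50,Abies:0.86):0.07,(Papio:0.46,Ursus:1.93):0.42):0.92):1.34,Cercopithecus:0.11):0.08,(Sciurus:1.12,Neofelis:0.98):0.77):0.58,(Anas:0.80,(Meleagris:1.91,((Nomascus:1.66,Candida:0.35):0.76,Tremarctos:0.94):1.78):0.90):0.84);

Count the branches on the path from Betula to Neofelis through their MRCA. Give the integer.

5

The MRCA of Betula and Neofelis is the node subtending (((Betula,((Takifugu,Abies),(Papio,Ursus))),Cercopithecus),(Sciurus,Neofelis)).
From Betula up to that node: 3 branches. From Neofelis up to the same node: 2 branches. Total: 3 + 2 = 5.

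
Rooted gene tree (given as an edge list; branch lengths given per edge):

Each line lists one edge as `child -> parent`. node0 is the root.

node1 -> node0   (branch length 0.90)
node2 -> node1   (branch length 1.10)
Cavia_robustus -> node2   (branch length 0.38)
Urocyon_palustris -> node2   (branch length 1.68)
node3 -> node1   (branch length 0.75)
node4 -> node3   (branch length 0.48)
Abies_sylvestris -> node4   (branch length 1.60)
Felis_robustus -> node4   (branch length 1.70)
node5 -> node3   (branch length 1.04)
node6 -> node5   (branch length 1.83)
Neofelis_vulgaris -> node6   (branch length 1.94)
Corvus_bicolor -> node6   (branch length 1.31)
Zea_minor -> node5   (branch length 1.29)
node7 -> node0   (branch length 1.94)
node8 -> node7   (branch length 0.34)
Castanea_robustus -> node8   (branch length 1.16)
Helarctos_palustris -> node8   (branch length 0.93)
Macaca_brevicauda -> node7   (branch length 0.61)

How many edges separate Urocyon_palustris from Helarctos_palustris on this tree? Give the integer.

6

The MRCA of Urocyon_palustris and Helarctos_palustris is the root of the tree.
From Urocyon_palustris up to that node: 3 branches. From Helarctos_palustris up to the same node: 3 branches. Total: 3 + 3 = 6.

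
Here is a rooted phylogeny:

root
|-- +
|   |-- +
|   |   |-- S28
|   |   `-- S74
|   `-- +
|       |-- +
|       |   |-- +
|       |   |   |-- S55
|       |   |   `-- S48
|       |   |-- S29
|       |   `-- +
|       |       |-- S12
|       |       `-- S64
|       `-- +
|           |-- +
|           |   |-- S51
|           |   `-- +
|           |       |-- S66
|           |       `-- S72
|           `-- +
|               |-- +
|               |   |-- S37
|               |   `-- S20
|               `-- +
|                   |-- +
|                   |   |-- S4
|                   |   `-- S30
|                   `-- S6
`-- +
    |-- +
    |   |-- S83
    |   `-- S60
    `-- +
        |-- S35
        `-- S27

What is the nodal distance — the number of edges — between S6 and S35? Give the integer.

9

The MRCA of S6 and S35 is the root of the tree.
From S6 up to that node: 6 branches. From S35 up to the same node: 3 branches. Total: 6 + 3 = 9.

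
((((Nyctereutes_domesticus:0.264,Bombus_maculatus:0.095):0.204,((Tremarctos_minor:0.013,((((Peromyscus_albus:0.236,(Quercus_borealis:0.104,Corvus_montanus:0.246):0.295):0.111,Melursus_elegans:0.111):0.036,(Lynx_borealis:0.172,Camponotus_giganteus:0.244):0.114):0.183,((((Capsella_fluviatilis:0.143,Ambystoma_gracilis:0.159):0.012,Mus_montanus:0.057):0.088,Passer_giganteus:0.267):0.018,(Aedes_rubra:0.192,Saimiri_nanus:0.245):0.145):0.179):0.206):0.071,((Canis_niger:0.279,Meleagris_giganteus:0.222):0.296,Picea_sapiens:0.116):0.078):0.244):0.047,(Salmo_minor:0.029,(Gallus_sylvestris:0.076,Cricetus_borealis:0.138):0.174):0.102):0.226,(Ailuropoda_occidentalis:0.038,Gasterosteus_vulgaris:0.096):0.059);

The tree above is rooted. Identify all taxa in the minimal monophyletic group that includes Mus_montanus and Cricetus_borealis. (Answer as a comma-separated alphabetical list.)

Aedes_rubra, Ambystoma_gracilis, Bombus_maculatus, Camponotus_giganteus, Canis_niger, Capsella_fluviatilis, Corvus_montanus, Cricetus_borealis, Gallus_sylvestris, Lynx_borealis, Meleagris_giganteus, Melursus_elegans, Mus_montanus, Nyctereutes_domesticus, Passer_giganteus, Peromyscus_albus, Picea_sapiens, Quercus_borealis, Saimiri_nanus, Salmo_minor, Tremarctos_minor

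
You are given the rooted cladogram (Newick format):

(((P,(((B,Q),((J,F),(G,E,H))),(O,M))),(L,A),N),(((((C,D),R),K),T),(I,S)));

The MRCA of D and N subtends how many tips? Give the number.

The MRCA of D and N is the root, so the clade is the entire tree.
That clade contains 20 terminal taxa: A, B, C, D, E, F, G, H, I, J, K, L, M, N, O, P, Q, R, S, T.

20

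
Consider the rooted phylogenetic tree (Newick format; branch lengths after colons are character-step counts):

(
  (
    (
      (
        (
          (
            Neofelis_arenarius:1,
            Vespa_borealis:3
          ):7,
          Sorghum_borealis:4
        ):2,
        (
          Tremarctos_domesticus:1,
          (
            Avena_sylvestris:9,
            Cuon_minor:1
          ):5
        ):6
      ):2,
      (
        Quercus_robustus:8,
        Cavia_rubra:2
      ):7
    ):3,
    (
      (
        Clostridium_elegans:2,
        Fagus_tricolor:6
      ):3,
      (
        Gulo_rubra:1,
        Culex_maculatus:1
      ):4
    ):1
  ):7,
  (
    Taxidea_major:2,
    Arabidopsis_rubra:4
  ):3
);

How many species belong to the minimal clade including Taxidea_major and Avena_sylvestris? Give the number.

14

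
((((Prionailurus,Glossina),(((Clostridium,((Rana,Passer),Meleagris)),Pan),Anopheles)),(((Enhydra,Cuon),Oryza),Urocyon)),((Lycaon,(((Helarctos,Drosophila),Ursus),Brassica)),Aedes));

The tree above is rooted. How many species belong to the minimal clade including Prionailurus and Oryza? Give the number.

12

The MRCA of Prionailurus and Oryza is the node subtending (((Prionailurus,Glossina),(((Clostridium,((Rana,Passer),Meleagris)),Pan),Anopheles)),(((Enhydra,Cuon),Oryza),Urocyon)).
That clade contains 12 terminal taxa: Anopheles, Clostridium, Cuon, Enhydra, Glossina, Meleagris, Oryza, Pan, Passer, Prionailurus, Rana, Urocyon.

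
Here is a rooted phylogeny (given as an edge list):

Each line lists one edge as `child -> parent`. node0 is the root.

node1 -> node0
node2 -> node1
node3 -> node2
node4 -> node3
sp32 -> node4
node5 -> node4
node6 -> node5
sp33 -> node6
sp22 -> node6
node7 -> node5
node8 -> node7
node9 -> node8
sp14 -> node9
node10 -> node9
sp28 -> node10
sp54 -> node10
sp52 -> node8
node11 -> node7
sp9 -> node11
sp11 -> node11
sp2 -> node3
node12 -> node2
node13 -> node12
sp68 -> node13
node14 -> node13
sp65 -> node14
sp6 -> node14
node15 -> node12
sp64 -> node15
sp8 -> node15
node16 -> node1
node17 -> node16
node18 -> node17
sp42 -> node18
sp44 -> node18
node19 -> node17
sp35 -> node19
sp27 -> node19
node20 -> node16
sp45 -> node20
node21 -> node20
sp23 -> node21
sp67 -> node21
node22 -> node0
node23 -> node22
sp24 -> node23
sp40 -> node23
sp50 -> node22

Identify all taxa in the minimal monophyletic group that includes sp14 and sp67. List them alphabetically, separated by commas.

Tracing sp14: it sits inside (sp14,(sp28,sp54)).
Tracing sp67: it sits inside (sp23,sp67).
The smallest clade enclosing both is ((((sp32,((sp33,sp22),(((sp14,(sp28,sp54)),sp52),(sp9,sp11)))),sp2),((sp68,(sp65,sp6)),(sp64,sp8))),(((sp42,sp44),(sp35,sp27)),(sp45,(sp23,sp67)))); the answer is its 22 terminal taxa in alphabetical order.

sp11, sp14, sp2, sp22, sp23, sp27, sp28, sp32, sp33, sp35, sp42, sp44, sp45, sp52, sp54, sp6, sp64, sp65, sp67, sp68, sp8, sp9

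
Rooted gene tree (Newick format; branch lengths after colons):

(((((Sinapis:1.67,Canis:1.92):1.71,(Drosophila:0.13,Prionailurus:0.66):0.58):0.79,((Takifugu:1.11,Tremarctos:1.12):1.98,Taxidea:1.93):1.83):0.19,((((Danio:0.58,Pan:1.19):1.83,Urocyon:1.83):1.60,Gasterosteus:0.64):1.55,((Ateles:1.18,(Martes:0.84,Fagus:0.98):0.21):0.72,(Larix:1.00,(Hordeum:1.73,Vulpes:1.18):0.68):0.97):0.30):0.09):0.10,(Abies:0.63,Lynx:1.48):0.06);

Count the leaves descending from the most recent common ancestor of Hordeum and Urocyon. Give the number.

10

The MRCA of Hordeum and Urocyon is the node subtending ((((Danio,Pan),Urocyon),Gasterosteus),((Ateles,(Martes,Fagus)),(Larix,(Hordeum,Vulpes)))).
That clade contains 10 terminal taxa: Ateles, Danio, Fagus, Gasterosteus, Hordeum, Larix, Martes, Pan, Urocyon, Vulpes.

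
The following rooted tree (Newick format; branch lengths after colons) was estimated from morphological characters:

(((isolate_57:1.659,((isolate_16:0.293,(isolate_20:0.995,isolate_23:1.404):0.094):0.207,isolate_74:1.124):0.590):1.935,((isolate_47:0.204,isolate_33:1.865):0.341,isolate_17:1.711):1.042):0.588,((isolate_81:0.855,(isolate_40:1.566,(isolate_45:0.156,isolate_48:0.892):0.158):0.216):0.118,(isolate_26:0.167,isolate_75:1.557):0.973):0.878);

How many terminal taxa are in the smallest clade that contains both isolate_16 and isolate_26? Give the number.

The MRCA of isolate_16 and isolate_26 is the root, so the clade is the entire tree.
That clade contains 14 terminal taxa: isolate_16, isolate_17, isolate_20, isolate_23, isolate_26, isolate_33, isolate_40, isolate_45, isolate_47, isolate_48, isolate_57, isolate_74, isolate_75, isolate_81.

14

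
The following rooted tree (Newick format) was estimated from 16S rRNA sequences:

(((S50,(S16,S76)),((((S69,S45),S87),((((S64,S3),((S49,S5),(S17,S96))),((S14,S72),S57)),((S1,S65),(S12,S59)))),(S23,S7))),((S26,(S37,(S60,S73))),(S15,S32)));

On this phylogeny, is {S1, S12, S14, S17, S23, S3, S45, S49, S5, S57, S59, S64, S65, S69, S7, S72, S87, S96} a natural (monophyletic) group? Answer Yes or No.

The most recent common ancestor of these taxa subtends ((((S69,S45),S87),((((S64,S3),((S49,S5),(S17,S96))),((S14,S72),S57)),((S1,S65),(S12,S59)))),(S23,S7)).
That clade has exactly 18 tips — every listed taxon and nothing else — so the group is monophyletic.

Yes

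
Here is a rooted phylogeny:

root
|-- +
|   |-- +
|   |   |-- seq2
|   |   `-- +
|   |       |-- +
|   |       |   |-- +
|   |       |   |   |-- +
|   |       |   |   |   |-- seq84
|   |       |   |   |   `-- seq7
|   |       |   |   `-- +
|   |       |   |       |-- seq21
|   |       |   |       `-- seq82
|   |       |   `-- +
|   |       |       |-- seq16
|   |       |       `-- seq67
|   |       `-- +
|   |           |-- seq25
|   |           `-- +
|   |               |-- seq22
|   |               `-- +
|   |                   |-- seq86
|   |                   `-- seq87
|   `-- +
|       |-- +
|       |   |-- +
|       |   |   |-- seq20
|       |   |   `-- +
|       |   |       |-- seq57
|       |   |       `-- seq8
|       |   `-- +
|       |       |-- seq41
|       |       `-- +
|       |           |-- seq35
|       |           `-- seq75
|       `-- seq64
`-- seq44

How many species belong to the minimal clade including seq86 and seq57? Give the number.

18

The MRCA of seq86 and seq57 is the node subtending ((seq2,((((seq84,seq7),(seq21,seq82)),(seq16,seq67)),(seq25,(seq22,(seq86,seq87))))),(((seq20,(seq57,seq8)),(seq41,(seq35,seq75))),seq64)).
That clade contains 18 terminal taxa: seq16, seq2, seq20, seq21, seq22, seq25, seq35, seq41, seq57, seq64, seq67, seq7, seq75, seq8, seq82, seq84, seq86, seq87.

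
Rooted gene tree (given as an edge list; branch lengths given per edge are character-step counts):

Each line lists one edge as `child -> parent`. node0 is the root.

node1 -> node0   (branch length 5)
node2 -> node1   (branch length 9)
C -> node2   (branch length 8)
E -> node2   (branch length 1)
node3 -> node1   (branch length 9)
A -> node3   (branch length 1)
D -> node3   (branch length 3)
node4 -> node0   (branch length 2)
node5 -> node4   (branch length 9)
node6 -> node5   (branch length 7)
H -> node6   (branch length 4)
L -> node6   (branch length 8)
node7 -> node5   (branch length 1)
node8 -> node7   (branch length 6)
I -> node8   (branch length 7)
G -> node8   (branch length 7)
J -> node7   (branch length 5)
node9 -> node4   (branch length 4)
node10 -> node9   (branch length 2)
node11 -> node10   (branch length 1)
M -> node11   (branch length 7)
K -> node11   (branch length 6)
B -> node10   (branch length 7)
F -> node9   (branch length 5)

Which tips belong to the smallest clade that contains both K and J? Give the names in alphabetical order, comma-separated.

Tracing K: it sits inside (M,K).
Tracing J: it sits inside ((I,G),J).
The smallest clade enclosing both is (((H,L),((I,G),J)),(((M,K),B),F)); the answer is its 9 terminal taxa in alphabetical order.

B, F, G, H, I, J, K, L, M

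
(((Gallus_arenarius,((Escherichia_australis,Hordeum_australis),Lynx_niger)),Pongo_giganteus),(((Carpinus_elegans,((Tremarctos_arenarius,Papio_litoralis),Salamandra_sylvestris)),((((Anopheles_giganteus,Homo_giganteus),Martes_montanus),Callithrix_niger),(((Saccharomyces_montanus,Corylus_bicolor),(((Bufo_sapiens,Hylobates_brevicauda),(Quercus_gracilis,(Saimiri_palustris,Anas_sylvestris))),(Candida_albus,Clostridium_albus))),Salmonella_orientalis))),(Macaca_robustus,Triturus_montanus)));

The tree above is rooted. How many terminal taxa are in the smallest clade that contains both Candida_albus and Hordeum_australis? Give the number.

25

The MRCA of Candida_albus and Hordeum_australis is the root, so the clade is the entire tree.
That clade contains 25 terminal taxa: Anas_sylvestris, Anopheles_giganteus, Bufo_sapiens, Callithrix_niger, Candida_albus, Carpinus_elegans, Clostridium_albus, Corylus_bicolor, Escherichia_australis, Gallus_arenarius, Homo_giganteus, Hordeum_australis, Hylobates_brevicauda, Lynx_niger, Macaca_robustus, Martes_montanus, Papio_litoralis, Pongo_giganteus, Quercus_gracilis, Saccharomyces_montanus, Saimiri_palustris, Salamandra_sylvestris, Salmonella_orientalis, Tremarctos_arenarius, Triturus_montanus.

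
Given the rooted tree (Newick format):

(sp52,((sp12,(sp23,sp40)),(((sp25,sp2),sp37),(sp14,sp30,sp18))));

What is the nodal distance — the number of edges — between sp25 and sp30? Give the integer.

5

The MRCA of sp25 and sp30 is the node subtending (((sp25,sp2),sp37),(sp14,sp30,sp18)).
From sp25 up to that node: 3 branches. From sp30 up to the same node: 2 branches. Total: 3 + 2 = 5.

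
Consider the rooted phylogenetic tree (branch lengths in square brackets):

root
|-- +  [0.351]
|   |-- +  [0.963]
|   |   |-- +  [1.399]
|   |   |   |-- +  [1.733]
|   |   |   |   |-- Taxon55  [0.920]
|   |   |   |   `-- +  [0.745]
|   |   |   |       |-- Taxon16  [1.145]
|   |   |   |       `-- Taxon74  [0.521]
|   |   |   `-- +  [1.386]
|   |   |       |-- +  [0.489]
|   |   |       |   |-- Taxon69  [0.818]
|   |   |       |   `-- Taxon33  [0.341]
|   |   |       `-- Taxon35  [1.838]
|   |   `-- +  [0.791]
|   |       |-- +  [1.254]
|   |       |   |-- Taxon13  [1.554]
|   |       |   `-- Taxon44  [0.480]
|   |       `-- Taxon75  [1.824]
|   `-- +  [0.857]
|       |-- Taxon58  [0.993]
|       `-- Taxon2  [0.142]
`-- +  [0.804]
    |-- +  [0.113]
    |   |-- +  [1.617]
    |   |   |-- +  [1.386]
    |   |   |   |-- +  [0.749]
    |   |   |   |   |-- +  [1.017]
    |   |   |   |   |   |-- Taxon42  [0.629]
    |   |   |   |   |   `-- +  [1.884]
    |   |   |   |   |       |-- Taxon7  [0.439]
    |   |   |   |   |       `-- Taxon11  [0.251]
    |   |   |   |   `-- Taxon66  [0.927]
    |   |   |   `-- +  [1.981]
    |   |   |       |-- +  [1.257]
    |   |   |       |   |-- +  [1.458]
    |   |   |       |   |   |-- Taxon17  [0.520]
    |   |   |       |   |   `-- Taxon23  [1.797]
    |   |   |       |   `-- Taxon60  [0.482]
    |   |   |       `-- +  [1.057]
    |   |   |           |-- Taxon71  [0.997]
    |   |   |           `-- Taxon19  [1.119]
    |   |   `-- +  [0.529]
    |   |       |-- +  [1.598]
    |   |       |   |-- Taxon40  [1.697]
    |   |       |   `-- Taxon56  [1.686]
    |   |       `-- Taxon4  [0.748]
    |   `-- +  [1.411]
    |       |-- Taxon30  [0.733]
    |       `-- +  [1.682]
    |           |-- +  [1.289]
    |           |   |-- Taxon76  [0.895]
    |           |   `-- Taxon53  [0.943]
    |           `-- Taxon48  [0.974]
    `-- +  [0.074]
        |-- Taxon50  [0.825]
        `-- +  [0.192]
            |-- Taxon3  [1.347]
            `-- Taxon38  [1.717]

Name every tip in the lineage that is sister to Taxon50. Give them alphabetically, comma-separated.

Taxon50 attaches to the tree at the node subtending (Taxon50,(Taxon3,Taxon38)).
The other lineage descending from that same node — the sister group — is (Taxon3,Taxon38); its 2 tips in alphabetical order are the answer.

Taxon3, Taxon38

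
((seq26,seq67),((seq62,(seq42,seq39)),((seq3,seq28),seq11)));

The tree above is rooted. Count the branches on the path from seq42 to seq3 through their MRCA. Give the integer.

The MRCA of seq42 and seq3 is the node subtending ((seq62,(seq42,seq39)),((seq3,seq28),seq11)).
From seq42 up to that node: 3 branches. From seq3 up to the same node: 3 branches. Total: 3 + 3 = 6.

6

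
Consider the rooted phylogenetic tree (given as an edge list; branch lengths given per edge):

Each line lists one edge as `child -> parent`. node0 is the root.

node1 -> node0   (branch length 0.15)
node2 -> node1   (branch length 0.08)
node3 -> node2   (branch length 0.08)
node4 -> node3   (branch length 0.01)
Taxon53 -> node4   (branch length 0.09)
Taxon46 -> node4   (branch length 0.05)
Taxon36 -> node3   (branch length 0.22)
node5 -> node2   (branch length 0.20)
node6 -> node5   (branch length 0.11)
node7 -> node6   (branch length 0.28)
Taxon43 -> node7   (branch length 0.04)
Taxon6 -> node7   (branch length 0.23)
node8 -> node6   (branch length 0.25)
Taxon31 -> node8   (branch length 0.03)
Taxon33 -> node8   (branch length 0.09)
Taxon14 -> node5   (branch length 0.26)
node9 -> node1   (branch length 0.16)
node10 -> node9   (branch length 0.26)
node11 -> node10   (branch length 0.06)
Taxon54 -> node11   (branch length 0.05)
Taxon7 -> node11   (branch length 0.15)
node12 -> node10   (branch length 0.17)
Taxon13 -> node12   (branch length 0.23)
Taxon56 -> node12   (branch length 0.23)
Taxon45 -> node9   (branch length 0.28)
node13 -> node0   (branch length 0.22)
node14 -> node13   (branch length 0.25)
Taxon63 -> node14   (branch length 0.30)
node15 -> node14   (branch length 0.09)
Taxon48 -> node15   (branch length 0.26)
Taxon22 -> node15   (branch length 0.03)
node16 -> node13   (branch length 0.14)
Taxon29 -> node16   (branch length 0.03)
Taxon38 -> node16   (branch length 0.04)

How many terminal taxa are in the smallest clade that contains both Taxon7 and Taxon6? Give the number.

13

The MRCA of Taxon7 and Taxon6 is the node subtending ((((Taxon53,Taxon46),Taxon36),(((Taxon43,Taxon6),(Taxon31,Taxon33)),Taxon14)),(((Taxon54,Taxon7),(Taxon13,Taxon56)),Taxon45)).
That clade contains 13 terminal taxa: Taxon13, Taxon14, Taxon31, Taxon33, Taxon36, Taxon43, Taxon45, Taxon46, Taxon53, Taxon54, Taxon56, Taxon6, Taxon7.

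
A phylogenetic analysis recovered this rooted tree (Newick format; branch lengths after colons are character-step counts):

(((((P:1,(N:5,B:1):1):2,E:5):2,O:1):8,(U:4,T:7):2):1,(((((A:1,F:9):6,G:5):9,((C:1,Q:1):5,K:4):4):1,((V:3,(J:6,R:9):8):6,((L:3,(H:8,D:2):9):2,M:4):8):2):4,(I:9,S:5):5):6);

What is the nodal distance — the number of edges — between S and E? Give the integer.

7

The MRCA of S and E is the root of the tree.
From S up to that node: 3 branches. From E up to the same node: 4 branches. Total: 3 + 4 = 7.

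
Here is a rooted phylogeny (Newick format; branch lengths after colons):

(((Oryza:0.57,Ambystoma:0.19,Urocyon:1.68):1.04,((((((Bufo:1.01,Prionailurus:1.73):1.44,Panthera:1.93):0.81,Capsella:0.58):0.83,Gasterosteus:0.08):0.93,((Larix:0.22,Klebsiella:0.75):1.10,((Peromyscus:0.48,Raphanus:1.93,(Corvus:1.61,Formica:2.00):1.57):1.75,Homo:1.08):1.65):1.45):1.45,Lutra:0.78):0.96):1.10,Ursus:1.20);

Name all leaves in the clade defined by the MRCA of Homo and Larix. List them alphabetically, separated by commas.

Tracing Homo: it sits inside ((Peromyscus,Raphanus,(Corvus,Formica)),Homo).
Tracing Larix: it sits inside (Larix,Klebsiella).
The smallest clade enclosing both is ((Larix,Klebsiella),((Peromyscus,Raphanus,(Corvus,Formica)),Homo)); the answer is its 7 terminal taxa in alphabetical order.

Corvus, Formica, Homo, Klebsiella, Larix, Peromyscus, Raphanus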